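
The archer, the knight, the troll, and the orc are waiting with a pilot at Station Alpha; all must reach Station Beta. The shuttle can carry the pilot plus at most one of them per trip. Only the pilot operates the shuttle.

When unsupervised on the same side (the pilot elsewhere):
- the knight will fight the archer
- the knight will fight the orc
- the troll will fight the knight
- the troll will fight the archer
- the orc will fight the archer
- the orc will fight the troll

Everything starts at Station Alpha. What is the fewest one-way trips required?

impossible

Whatever the first load, the items left behind include a forbidden pair without the pilot. No opening move is safe, so no plan exists.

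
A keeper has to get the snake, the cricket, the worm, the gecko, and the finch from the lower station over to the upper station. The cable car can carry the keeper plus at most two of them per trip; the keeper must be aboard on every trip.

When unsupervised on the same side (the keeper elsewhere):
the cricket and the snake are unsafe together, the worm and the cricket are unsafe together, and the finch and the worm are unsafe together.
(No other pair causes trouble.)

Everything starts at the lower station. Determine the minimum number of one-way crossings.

5

Counting alone: the keeper can take at most 2 across per trip to the upper station, so moving all 5 needs at least 3 loaded trips out, with a return between consecutive ones — at least 5 crossings.
The plan below uses exactly 5 crossings, so it is optimal:
1. Keeper goes to the upper station with the snake and the worm.
2. Keeper goes back to the lower station alone.
3. Keeper goes to the upper station with the gecko.
4. Keeper goes back to the lower station alone.
5. Keeper goes to the upper station with the cricket and the finch.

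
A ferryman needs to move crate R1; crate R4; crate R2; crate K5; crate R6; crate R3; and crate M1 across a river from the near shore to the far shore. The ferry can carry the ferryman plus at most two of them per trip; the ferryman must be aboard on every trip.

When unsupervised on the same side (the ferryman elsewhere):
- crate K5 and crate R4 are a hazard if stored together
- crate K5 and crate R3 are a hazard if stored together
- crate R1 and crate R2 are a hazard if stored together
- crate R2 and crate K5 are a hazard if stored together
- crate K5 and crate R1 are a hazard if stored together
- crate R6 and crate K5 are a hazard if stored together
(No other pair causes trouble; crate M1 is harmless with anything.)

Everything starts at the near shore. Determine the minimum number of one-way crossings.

11

Counting alone: the ferryman can take at most 2 across per trip to the far shore, so moving all 7 needs at least 4 loaded trips out, with a return between consecutive ones — at least 7 crossings.
The safety rule pushes this higher. Following every safe sequence of crossings, the most of the 7 that can be at the far shore as the ferry arrives there on crossings 7, 9 is 5, 6 respectively — never all 7.
So no plan with fewer than 11 crossings exists, and this one achieves 11:
1. Ferryman goes to the far shore with crate K5 and crate R1.
2. Ferryman goes back to the near shore with crate R1.
3. Ferryman goes to the far shore with crate R1 and crate R4.
4. Ferryman goes back to the near shore with crate K5.
5. Ferryman goes to the far shore with crate K5 and crate R6.
6. Ferryman goes back to the near shore with crate K5.
7. Ferryman goes to the far shore with crate R2 and crate R3.
8. Ferryman goes back to the near shore with crate R1.
9. Ferryman goes to the far shore with crate M1 and crate R1.
10. Ferryman goes back to the near shore with crate R1.
11. Ferryman goes to the far shore with crate K5 and crate R1.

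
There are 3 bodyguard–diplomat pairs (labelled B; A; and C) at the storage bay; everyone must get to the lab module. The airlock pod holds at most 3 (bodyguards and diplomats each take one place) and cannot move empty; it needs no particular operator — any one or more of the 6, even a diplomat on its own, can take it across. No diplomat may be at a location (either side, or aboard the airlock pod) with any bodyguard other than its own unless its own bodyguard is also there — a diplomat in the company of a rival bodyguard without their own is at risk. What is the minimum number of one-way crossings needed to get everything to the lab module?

5

Counting alone: each trip to the lab module takes at most 3 across and each return brings at least 1 back, so after t trips out (and t−1 returns) at most 3t − (t−1) of the 6 are across; that first reaches 6 at t = 3, so at least 5 crossings are needed.
The plan below uses exactly 5 crossings, so it is optimal:
1. bodyguard B and diplomat B cross → the lab module.
2. bodyguard B crosses ← the storage bay.
3. bodyguard A, bodyguard B, and bodyguard C cross → the lab module.
4. diplomat B crosses ← the storage bay.
5. diplomat A, diplomat B, and diplomat C cross → the lab module.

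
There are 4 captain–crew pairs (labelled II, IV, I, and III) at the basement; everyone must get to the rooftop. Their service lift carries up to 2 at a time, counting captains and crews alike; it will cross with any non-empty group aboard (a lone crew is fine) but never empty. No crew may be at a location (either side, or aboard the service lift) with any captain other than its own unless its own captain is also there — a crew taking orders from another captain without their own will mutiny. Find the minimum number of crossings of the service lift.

Following every safe sequence of crossings from the start, the most of the 8 that can be at the rooftop as the service lift arrives there on crossings 1, 3, 5 is 2, 3, 4 respectively; the best ever achieved is 4 of 8.
From crossing 7 on, no configuration arises that was not already reachable earlier: only 44 distinct safe configurations (who is on which side, and where the service lift is) can ever be reached, none of them has everyone across, and every continuation just revisits them. So no valid plan exists.

impossible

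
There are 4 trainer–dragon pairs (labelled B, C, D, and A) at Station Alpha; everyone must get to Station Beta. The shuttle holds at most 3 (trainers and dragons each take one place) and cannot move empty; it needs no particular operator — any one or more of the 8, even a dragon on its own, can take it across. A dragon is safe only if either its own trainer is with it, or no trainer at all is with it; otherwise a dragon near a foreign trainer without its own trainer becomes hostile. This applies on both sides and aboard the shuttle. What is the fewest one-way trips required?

9

Counting alone: each trip to Station Beta takes at most 3 across and each return brings at least 1 back, so after t trips out (and t−1 returns) at most 3t − (t−1) of the 8 are across; that first reaches 8 at t = 4, so at least 7 crossings are needed.
The safety rule pushes this higher. Following every safe sequence of crossings, the most of the 8 that can be at Station Beta as the shuttle arrives there on crossing 7 is 7 — never all 8.
So no plan with fewer than 9 crossings exists, and this one achieves 9:
1. dragon B and trainer B cross → Station Beta.
2. trainer B crosses ← Station Alpha.
3. dragon C, trainer B, and trainer C cross → Station Beta.
4. dragon B and trainer B cross ← Station Alpha.
5. trainer A, trainer B, and trainer D cross → Station Beta.
6. dragon C crosses ← Station Alpha.
7. dragon B and dragon C cross → Station Beta.
8. dragon B crosses ← Station Alpha.
9. dragon A, dragon B, and dragon D cross → Station Beta.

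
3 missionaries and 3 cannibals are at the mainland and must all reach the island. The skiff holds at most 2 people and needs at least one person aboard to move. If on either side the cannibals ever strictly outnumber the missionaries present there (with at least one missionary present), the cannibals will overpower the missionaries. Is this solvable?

Yes

1. 2 cannibals → the island.  (the mainland: 3M 1C; the island: 0M 2C)
2. 1 cannibal ← the mainland.  (the mainland: 3M 2C; the island: 0M 1C)
3. 2 cannibals → the island.  (the mainland: 3M 0C; the island: 0M 3C)
4. 1 cannibal ← the mainland.  (the mainland: 3M 1C; the island: 0M 2C)
5. 2 missionaries → the island.  (the mainland: 1M 1C; the island: 2M 2C)
6. 1 missionary and 1 cannibal ← the mainland.  (the mainland: 2M 2C; the island: 1M 1C)
7. 2 missionaries → the island.  (the mainland: 0M 2C; the island: 3M 1C)
8. 1 cannibal ← the mainland.  (the mainland: 0M 3C; the island: 3M 0C)
9. 2 cannibals → the island.  (the mainland: 0M 1C; the island: 3M 2C)
10. 1 cannibal ← the mainland.  (the mainland: 0M 2C; the island: 3M 1C)
11. 2 cannibals → the island.  (the mainland: 0M 0C; the island: 3M 3C)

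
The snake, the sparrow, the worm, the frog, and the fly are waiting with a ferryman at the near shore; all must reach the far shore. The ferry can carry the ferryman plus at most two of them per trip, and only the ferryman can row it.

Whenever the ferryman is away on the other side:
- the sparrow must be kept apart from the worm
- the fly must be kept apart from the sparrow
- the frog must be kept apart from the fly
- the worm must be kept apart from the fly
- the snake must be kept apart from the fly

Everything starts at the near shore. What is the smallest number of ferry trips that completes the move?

7

Counting alone: the ferryman can take at most 2 across per trip to the far shore, so moving all 5 needs at least 3 loaded trips out, with a return between consecutive ones — at least 5 crossings.
The safety rule pushes this higher. Following every safe sequence of crossings, the most of the 5 that can be at the far shore as the ferry arrives there on crossing 5 is 4 — never all 5.
So no plan with fewer than 7 crossings exists, and this one achieves 7:
1. Ferryman goes to the far shore with the fly and the sparrow.
2. Ferryman goes back to the near shore with the sparrow.
3. Ferryman goes to the far shore with the snake and the sparrow.
4. Ferryman goes back to the near shore with the fly.
5. Ferryman goes to the far shore with the frog and the worm.
6. Ferryman goes back to the near shore with the sparrow.
7. Ferryman goes to the far shore with the fly and the sparrow.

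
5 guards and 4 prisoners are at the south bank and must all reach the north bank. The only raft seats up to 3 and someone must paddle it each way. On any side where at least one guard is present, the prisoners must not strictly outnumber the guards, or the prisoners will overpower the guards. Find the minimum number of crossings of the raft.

7

Counting alone: each trip to the north bank takes at most 3 across and each return brings at least 1 back, so after t trips out (and t−1 returns) at most 3t − (t−1) of the 9 are across; that first reaches 9 at t = 4, so at least 7 crossings are needed.
The plan below uses exactly 7 crossings, so it is optimal:
1. 3 prisoners → the north bank.  (the south bank: 5G 1P; the north bank: 0G 3P)
2. 1 prisoner ← the south bank.  (the south bank: 5G 2P; the north bank: 0G 2P)
3. 3 guards → the north bank.  (the south bank: 2G 2P; the north bank: 3G 2P)
4. 1 guard ← the south bank.  (the south bank: 3G 2P; the north bank: 2G 2P)
5. 2 guards and 1 prisoner → the north bank.  (the south bank: 1G 1P; the north bank: 4G 3P)
6. 1 guard ← the south bank.  (the south bank: 2G 1P; the north bank: 3G 3P)
7. 2 guards and 1 prisoner → the north bank.  (the south bank: 0G 0P; the north bank: 5G 4P)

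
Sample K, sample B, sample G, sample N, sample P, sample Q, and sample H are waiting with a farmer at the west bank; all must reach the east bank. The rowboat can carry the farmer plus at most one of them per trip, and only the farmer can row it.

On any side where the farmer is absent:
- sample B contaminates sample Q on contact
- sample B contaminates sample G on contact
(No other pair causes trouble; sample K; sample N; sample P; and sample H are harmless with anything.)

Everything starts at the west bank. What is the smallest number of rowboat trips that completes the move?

15

Counting alone: the farmer can take at most 1 across per trip to the east bank, so moving all 7 needs at least 7 loaded trips out, with a return between consecutive ones — at least 13 crossings.
The safety rule pushes this higher. Following every safe sequence of crossings, the most of the 7 that can be at the east bank as the rowboat arrives there on crossing 13 is 6 — never all 7.
So no plan with fewer than 15 crossings exists, and this one achieves 15:
1. Farmer goes to the east bank with sample B.  [the west bank: sample G, sample H, sample K, sample N, sample P, sample Q | the east bank: sample B]
2. Farmer goes back to the west bank alone.  [the west bank: sample G, sample H, sample K, sample N, sample P, sample Q | the east bank: sample B]
3. Farmer goes to the east bank with sample K.  [the west bank: sample G, sample H, sample N, sample P, sample Q | the east bank: sample B, sample K]
4. Farmer goes back to the west bank alone.  [the west bank: sample G, sample H, sample N, sample P, sample Q | the east bank: sample B, sample K]
5. Farmer goes to the east bank with sample G.  [the west bank: sample H, sample N, sample P, sample Q | the east bank: sample B, sample G, sample K]
6. Farmer goes back to the west bank with sample B.  [the west bank: sample B, sample H, sample N, sample P, sample Q | the east bank: sample G, sample K]
7. Farmer goes to the east bank with sample Q.  [the west bank: sample B, sample H, sample N, sample P | the east bank: sample G, sample K, sample Q]
8. Farmer goes back to the west bank alone.  [the west bank: sample B, sample H, sample N, sample P | the east bank: sample G, sample K, sample Q]
9. Farmer goes to the east bank with sample N.  [the west bank: sample B, sample H, sample P | the east bank: sample G, sample K, sample N, sample Q]
10. Farmer goes back to the west bank alone.  [the west bank: sample B, sample H, sample P | the east bank: sample G, sample K, sample N, sample Q]
11. Farmer goes to the east bank with sample P.  [the west bank: sample B, sample H | the east bank: sample G, sample K, sample N, sample P, sample Q]
12. Farmer goes back to the west bank alone.  [the west bank: sample B, sample H | the east bank: sample G, sample K, sample N, sample P, sample Q]
13. Farmer goes to the east bank with sample H.  [the west bank: sample B | the east bank: sample G, sample H, sample K, sample N, sample P, sample Q]
14. Farmer goes back to the west bank alone.  [the west bank: sample B | the east bank: sample G, sample H, sample K, sample N, sample P, sample Q]
15. Farmer goes to the east bank with sample B.  [the west bank: — | the east bank: sample B, sample G, sample H, sample K, sample N, sample P, sample Q]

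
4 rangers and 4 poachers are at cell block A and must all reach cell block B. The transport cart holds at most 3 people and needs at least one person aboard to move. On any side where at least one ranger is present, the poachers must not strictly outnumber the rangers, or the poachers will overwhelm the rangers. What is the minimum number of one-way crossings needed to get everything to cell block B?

9

Counting alone: each trip to cell block B takes at most 3 across and each return brings at least 1 back, so after t trips out (and t−1 returns) at most 3t − (t−1) of the 8 are across; that first reaches 8 at t = 4, so at least 7 crossings are needed.
The safety rule pushes this higher. Following every safe sequence of crossings, the most of the 8 that can be at cell block B as the transport cart arrives there on crossing 7 is 7 — never all 8.
So no plan with fewer than 9 crossings exists, and this one achieves 9:
1. 2 poachers → cell block B.  (cell block A: 4R 2P; cell block B: 0R 2P)
2. 1 poacher ← cell block A.  (cell block A: 4R 3P; cell block B: 0R 1P)
3. 3 poachers → cell block B.  (cell block A: 4R 0P; cell block B: 0R 4P)
4. 1 poacher ← cell block A.  (cell block A: 4R 1P; cell block B: 0R 3P)
5. 3 rangers → cell block B.  (cell block A: 1R 1P; cell block B: 3R 3P)
6. 1 ranger and 1 poacher ← cell block A.  (cell block A: 2R 2P; cell block B: 2R 2P)
7. 2 rangers → cell block B.  (cell block A: 0R 2P; cell block B: 4R 2P)
8. 1 poacher ← cell block A.  (cell block A: 0R 3P; cell block B: 4R 1P)
9. 3 poachers → cell block B.  (cell block A: 0R 0P; cell block B: 4R 4P)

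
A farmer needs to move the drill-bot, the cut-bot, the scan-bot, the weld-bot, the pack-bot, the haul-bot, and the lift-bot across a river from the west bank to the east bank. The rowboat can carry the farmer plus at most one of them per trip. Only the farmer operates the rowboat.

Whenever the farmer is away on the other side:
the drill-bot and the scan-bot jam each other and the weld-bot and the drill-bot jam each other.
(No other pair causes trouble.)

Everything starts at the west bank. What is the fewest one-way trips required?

15

Counting alone: the farmer can take at most 1 across per trip to the east bank, so moving all 7 needs at least 7 loaded trips out, with a return between consecutive ones — at least 13 crossings.
The safety rule pushes this higher. Following every safe sequence of crossings, the most of the 7 that can be at the east bank as the rowboat arrives there on crossing 13 is 6 — never all 7.
So no plan with fewer than 15 crossings exists, and this one achieves 15:
1. Farmer goes to the east bank with the drill-bot.
2. Farmer goes back to the west bank alone.
3. Farmer goes to the east bank with the cut-bot.
4. Farmer goes back to the west bank alone.
5. Farmer goes to the east bank with the scan-bot.
6. Farmer goes back to the west bank with the drill-bot.
7. Farmer goes to the east bank with the weld-bot.
8. Farmer goes back to the west bank alone.
9. Farmer goes to the east bank with the pack-bot.
10. Farmer goes back to the west bank alone.
11. Farmer goes to the east bank with the haul-bot.
12. Farmer goes back to the west bank alone.
13. Farmer goes to the east bank with the lift-bot.
14. Farmer goes back to the west bank alone.
15. Farmer goes to the east bank with the drill-bot.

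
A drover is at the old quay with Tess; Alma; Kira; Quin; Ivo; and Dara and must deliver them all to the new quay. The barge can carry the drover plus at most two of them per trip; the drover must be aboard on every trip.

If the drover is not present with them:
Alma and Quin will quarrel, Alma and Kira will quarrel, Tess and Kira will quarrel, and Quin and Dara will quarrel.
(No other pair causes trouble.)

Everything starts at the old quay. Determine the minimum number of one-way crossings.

Counting alone: the drover can take at most 2 across per trip to the new quay, so moving all 6 needs at least 3 loaded trips out, with a return between consecutive ones — at least 5 crossings.
The safety rule pushes this higher. Following every safe sequence of crossings, the most of the 6 that can be at the new quay as the barge arrives there on crossing 5 is 5 — never all 6.
So no plan with fewer than 7 crossings exists, and this one achieves 7:
1. Drover goes to the new quay with Kira and Quin.  [the old quay: Alma, Dara, Ivo, Tess | the new quay: Kira, Quin]
2. Drover goes back to the old quay alone.  [the old quay: Alma, Dara, Ivo, Tess | the new quay: Kira, Quin]
3. Drover goes to the new quay with Alma and Tess.  [the old quay: Dara, Ivo | the new quay: Alma, Kira, Quin, Tess]
4. Drover goes back to the old quay with Kira and Quin.  [the old quay: Dara, Ivo, Kira, Quin | the new quay: Alma, Tess]
5. Drover goes to the new quay with Dara and Ivo.  [the old quay: Kira, Quin | the new quay: Alma, Dara, Ivo, Tess]
6. Drover goes back to the old quay alone.  [the old quay: Kira, Quin | the new quay: Alma, Dara, Ivo, Tess]
7. Drover goes to the new quay with Kira and Quin.  [the old quay: — | the new quay: Alma, Dara, Ivo, Kira, Quin, Tess]

7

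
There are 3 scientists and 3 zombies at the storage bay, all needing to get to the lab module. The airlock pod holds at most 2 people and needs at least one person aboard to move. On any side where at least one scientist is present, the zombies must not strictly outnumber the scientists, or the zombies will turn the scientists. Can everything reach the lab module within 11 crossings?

Yes — this plan uses 11 crossings (≤ 11):
1. 2 zombies → the lab module.  (the storage bay: 3S 1Z; the lab module: 0S 2Z)
2. 1 zombie ← the storage bay.  (the storage bay: 3S 2Z; the lab module: 0S 1Z)
3. 2 zombies → the lab module.  (the storage bay: 3S 0Z; the lab module: 0S 3Z)
4. 1 zombie ← the storage bay.  (the storage bay: 3S 1Z; the lab module: 0S 2Z)
5. 2 scientists → the lab module.  (the storage bay: 1S 1Z; the lab module: 2S 2Z)
6. 1 scientist and 1 zombie ← the storage bay.  (the storage bay: 2S 2Z; the lab module: 1S 1Z)
7. 2 scientists → the lab module.  (the storage bay: 0S 2Z; the lab module: 3S 1Z)
8. 1 zombie ← the storage bay.  (the storage bay: 0S 3Z; the lab module: 3S 0Z)
9. 2 zombies → the lab module.  (the storage bay: 0S 1Z; the lab module: 3S 2Z)
10. 1 zombie ← the storage bay.  (the storage bay: 0S 2Z; the lab module: 3S 1Z)
11. 2 zombies → the lab module.  (the storage bay: 0S 0Z; the lab module: 3S 3Z)

Yes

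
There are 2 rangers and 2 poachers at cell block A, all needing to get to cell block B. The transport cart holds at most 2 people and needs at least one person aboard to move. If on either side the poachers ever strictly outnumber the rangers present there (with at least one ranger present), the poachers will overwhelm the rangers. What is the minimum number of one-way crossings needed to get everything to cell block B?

5

Counting alone: each trip to cell block B takes at most 2 across and each return brings at least 1 back, so after t trips out (and t−1 returns) at most 2t − (t−1) of the 4 are across; that first reaches 4 at t = 3, so at least 5 crossings are needed.
The plan below uses exactly 5 crossings, so it is optimal:
1. 2 poachers → cell block B.  (cell block A: 2R 0P; cell block B: 0R 2P)
2. 1 poacher ← cell block A.  (cell block A: 2R 1P; cell block B: 0R 1P)
3. 2 rangers → cell block B.  (cell block A: 0R 1P; cell block B: 2R 1P)
4. 1 poacher ← cell block A.  (cell block A: 0R 2P; cell block B: 2R 0P)
5. 2 poachers → cell block B.  (cell block A: 0R 0P; cell block B: 2R 2P)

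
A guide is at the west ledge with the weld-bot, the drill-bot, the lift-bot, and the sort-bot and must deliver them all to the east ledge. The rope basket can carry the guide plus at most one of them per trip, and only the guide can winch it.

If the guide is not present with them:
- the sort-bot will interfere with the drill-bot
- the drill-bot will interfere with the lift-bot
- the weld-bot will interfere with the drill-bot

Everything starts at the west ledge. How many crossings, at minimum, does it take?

Following every safe sequence of crossings from the start, the most of the 4 that can be at the east ledge as the rope basket arrives there on crossings 1, 3 is 1, 2 respectively; the best ever achieved is 2 of 4.
From crossing 5 on, no configuration arises that was not already reachable earlier: only 9 distinct safe configurations (who is on which side, and where the rope basket is) can ever be reached, none of them has everyone across, and every continuation just revisits them. So no valid plan exists.

impossible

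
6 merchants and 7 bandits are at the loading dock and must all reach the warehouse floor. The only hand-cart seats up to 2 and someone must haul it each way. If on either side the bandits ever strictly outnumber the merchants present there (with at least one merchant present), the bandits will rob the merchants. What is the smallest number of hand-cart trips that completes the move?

The bandits already outnumber the merchants at the loading dock before anyone moves, so the starting position itself is disallowed.

impossible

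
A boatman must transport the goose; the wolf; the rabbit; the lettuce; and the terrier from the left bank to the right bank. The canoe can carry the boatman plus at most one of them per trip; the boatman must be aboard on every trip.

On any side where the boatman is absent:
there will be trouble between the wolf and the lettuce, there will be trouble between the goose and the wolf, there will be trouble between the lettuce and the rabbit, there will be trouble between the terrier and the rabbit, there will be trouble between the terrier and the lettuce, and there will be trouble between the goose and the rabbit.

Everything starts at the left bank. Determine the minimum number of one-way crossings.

Whatever the first load, the items left behind include a forbidden pair without the boatman. No opening move is safe, so no plan exists.

impossible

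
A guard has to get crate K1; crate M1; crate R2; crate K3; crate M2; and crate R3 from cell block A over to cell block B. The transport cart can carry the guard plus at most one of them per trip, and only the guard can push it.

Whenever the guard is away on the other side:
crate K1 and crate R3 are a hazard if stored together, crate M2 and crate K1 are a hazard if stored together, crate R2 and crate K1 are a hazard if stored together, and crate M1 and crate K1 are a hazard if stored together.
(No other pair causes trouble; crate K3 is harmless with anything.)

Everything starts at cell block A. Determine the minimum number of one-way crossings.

impossible

Following every safe sequence of crossings from the start, the most of the 6 that can be at cell block B as the transport cart arrives there on crossings 1, 3, 5 is 1, 2, 3 respectively; the best ever achieved is 3 of 6.
From crossing 7 on, no configuration arises that was not already reachable earlier: only 22 distinct safe configurations (who is on which side, and where the transport cart is) can ever be reached, none of them has everyone across, and every continuation just revisits them. So no valid plan exists.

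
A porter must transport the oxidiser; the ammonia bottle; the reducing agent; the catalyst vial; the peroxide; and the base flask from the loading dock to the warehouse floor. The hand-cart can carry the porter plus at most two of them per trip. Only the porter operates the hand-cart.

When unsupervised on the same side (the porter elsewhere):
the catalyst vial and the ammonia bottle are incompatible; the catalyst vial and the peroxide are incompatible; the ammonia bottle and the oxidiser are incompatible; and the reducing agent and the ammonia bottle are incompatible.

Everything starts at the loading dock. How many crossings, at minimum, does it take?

7

Counting alone: the porter can take at most 2 across per trip to the warehouse floor, so moving all 6 needs at least 3 loaded trips out, with a return between consecutive ones — at least 5 crossings.
The safety rule pushes this higher. Following every safe sequence of crossings, the most of the 6 that can be at the warehouse floor as the hand-cart arrives there on crossing 5 is 5 — never all 6.
So no plan with fewer than 7 crossings exists, and this one achieves 7:
1. Porter goes to the warehouse floor with the ammonia bottle and the catalyst vial.  [the loading dock: the base flask, the oxidiser, the peroxide, the reducing agent | the warehouse floor: the ammonia bottle, the catalyst vial]
2. Porter goes back to the loading dock with the ammonia bottle.  [the loading dock: the ammonia bottle, the base flask, the oxidiser, the peroxide, the reducing agent | the warehouse floor: the catalyst vial]
3. Porter goes to the warehouse floor with the ammonia bottle and the oxidiser.  [the loading dock: the base flask, the peroxide, the reducing agent | the warehouse floor: the ammonia bottle, the catalyst vial, the oxidiser]
4. Porter goes back to the loading dock with the ammonia bottle.  [the loading dock: the ammonia bottle, the base flask, the peroxide, the reducing agent | the warehouse floor: the catalyst vial, the oxidiser]
5. Porter goes to the warehouse floor with the base flask and the reducing agent.  [the loading dock: the ammonia bottle, the peroxide | the warehouse floor: the base flask, the catalyst vial, the oxidiser, the reducing agent]
6. Porter goes back to the loading dock alone.  [the loading dock: the ammonia bottle, the peroxide | the warehouse floor: the base flask, the catalyst vial, the oxidiser, the reducing agent]
7. Porter goes to the warehouse floor with the ammonia bottle and the peroxide.  [the loading dock: — | the warehouse floor: the ammonia bottle, the base flask, the catalyst vial, the oxidiser, the peroxide, the reducing agent]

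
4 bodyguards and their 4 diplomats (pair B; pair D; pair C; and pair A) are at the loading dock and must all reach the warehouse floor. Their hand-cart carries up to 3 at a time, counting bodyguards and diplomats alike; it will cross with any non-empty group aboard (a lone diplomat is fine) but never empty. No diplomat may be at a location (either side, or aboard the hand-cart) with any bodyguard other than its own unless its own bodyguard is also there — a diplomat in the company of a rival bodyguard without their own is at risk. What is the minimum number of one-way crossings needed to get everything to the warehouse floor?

9

Counting alone: each trip to the warehouse floor takes at most 3 across and each return brings at least 1 back, so after t trips out (and t−1 returns) at most 3t − (t−1) of the 8 are across; that first reaches 8 at t = 4, so at least 7 crossings are needed.
The safety rule pushes this higher. Following every safe sequence of crossings, the most of the 8 that can be at the warehouse floor as the hand-cart arrives there on crossing 7 is 7 — never all 8.
So no plan with fewer than 9 crossings exists, and this one achieves 9:
1. bodyguard B and diplomat B cross → the warehouse floor.
2. bodyguard B crosses ← the loading dock.
3. bodyguard B, bodyguard D, and diplomat D cross → the warehouse floor.
4. bodyguard B and diplomat B cross ← the loading dock.
5. bodyguard A, bodyguard B, and bodyguard C cross → the warehouse floor.
6. diplomat D crosses ← the loading dock.
7. diplomat B and diplomat D cross → the warehouse floor.
8. diplomat B crosses ← the loading dock.
9. diplomat A, diplomat B, and diplomat C cross → the warehouse floor.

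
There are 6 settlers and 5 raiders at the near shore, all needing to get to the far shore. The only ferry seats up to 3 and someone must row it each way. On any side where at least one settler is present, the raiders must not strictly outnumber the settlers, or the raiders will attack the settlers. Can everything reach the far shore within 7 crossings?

Counting alone: each trip to the far shore takes at most 3 across and each return brings at least 1 back, so after t trips out (and t−1 returns) at most 3t − (t−1) of the 11 are across; that first reaches 11 at t = 5, so at least 9 crossings are needed.
Since 7 < 9, 7 crossings cannot be enough. (The shortest complete plan in fact takes 9:)
1. 3 raiders → the far shore.  (the near shore: 6S 2R; the far shore: 0S 3R)
2. 1 raider ← the near shore.  (the near shore: 6S 3R; the far shore: 0S 2R)
3. 3 settlers → the far shore.  (the near shore: 3S 3R; the far shore: 3S 2R)
4. 1 settler ← the near shore.  (the near shore: 4S 3R; the far shore: 2S 2R)
5. 2 settlers and 1 raider → the far shore.  (the near shore: 2S 2R; the far shore: 4S 3R)
6. 1 settler ← the near shore.  (the near shore: 3S 2R; the far shore: 3S 3R)
7. 2 settlers and 1 raider → the far shore.  (the near shore: 1S 1R; the far shore: 5S 4R)
8. 1 settler ← the near shore.  (the near shore: 2S 1R; the far shore: 4S 4R)
9. 2 settlers and 1 raider → the far shore.  (the near shore: 0S 0R; the far shore: 6S 5R)

No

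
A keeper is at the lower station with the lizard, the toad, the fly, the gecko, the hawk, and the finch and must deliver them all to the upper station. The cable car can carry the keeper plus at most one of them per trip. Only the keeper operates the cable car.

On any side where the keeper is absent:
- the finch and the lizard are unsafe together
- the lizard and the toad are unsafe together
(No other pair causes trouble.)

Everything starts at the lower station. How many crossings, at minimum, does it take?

13

Counting alone: the keeper can take at most 1 across per trip to the upper station, so moving all 6 needs at least 6 loaded trips out, with a return between consecutive ones — at least 11 crossings.
The safety rule pushes this higher. Following every safe sequence of crossings, the most of the 6 that can be at the upper station as the cable car arrives there on crossing 11 is 5 — never all 6.
So no plan with fewer than 13 crossings exists, and this one achieves 13:
1. Keeper goes to the upper station with the lizard.  [the lower station: the finch, the fly, the gecko, the hawk, the toad | the upper station: the lizard]
2. Keeper goes back to the lower station alone.  [the lower station: the finch, the fly, the gecko, the hawk, the toad | the upper station: the lizard]
3. Keeper goes to the upper station with the toad.  [the lower station: the finch, the fly, the gecko, the hawk | the upper station: the lizard, the toad]
4. Keeper goes back to the lower station with the lizard.  [the lower station: the finch, the fly, the gecko, the hawk, the lizard | the upper station: the toad]
5. Keeper goes to the upper station with the finch.  [the lower station: the fly, the gecko, the hawk, the lizard | the upper station: the finch, the toad]
6. Keeper goes back to the lower station alone.  [the lower station: the fly, the gecko, the hawk, the lizard | the upper station: the finch, the toad]
7. Keeper goes to the upper station with the fly.  [the lower station: the gecko, the hawk, the lizard | the upper station: the finch, the fly, the toad]
8. Keeper goes back to the lower station alone.  [the lower station: the gecko, the hawk, the lizard | the upper station: the finch, the fly, the toad]
9. Keeper goes to the upper station with the gecko.  [the lower station: the hawk, the lizard | the upper station: the finch, the fly, the gecko, the toad]
10. Keeper goes back to the lower station alone.  [the lower station: the hawk, the lizard | the upper station: the finch, the fly, the gecko, the toad]
11. Keeper goes to the upper station with the hawk.  [the lower station: the lizard | the upper station: the finch, the fly, the gecko, the hawk, the toad]
12. Keeper goes back to the lower station alone.  [the lower station: the lizard | the upper station: the finch, the fly, the gecko, the hawk, the toad]
13. Keeper goes to the upper station with the lizard.  [the lower station: — | the upper station: the finch, the fly, the gecko, the hawk, the lizard, the toad]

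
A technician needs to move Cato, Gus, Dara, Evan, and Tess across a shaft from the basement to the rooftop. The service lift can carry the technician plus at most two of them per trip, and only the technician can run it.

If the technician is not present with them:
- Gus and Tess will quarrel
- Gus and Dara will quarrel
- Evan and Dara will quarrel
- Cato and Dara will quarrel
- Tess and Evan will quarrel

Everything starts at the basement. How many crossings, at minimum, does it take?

7

Counting alone: the technician can take at most 2 across per trip to the rooftop, so moving all 5 needs at least 3 loaded trips out, with a return between consecutive ones — at least 5 crossings.
The safety rule pushes this higher. Following every safe sequence of crossings, the most of the 5 that can be at the rooftop as the service lift arrives there on crossing 5 is 4 — never all 5.
So no plan with fewer than 7 crossings exists, and this one achieves 7:
1. Technician goes to the rooftop with Dara and Tess.  [the basement: Cato, Evan, Gus | the rooftop: Dara, Tess]
2. Technician goes back to the basement alone.  [the basement: Cato, Evan, Gus | the rooftop: Dara, Tess]
3. Technician goes to the rooftop with Cato.  [the basement: Evan, Gus | the rooftop: Cato, Dara, Tess]
4. Technician goes back to the basement with Dara.  [the basement: Dara, Evan, Gus | the rooftop: Cato, Tess]
5. Technician goes to the rooftop with Evan and Gus.  [the basement: Dara | the rooftop: Cato, Evan, Gus, Tess]
6. Technician goes back to the basement with Tess.  [the basement: Dara, Tess | the rooftop: Cato, Evan, Gus]
7. Technician goes to the rooftop with Dara and Tess.  [the basement: — | the rooftop: Cato, Dara, Evan, Gus, Tess]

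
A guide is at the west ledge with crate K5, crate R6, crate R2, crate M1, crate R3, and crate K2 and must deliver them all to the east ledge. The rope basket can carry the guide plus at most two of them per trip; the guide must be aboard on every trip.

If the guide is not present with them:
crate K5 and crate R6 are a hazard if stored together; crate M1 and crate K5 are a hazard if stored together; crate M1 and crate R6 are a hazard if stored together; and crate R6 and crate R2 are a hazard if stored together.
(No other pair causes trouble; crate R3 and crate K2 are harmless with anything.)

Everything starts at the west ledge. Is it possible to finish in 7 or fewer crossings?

No

Counting alone: the guide can take at most 2 across per trip to the east ledge, so moving all 6 needs at least 3 loaded trips out, with a return between consecutive ones — at least 5 crossings.
The safety rule pushes this higher. Following every safe sequence of crossings, the most of the 6 that can be at the east ledge as the rope basket arrives there on crossings 5, 7 is 4, 5 respectively — never all 6.
So the move cannot be finished within 7 crossings. (The shortest complete plan takes 9:)
1. Guide goes to the east ledge with crate K5 and crate R6.  [the west ledge: crate K2, crate M1, crate R2, crate R3 | the east ledge: crate K5, crate R6]
2. Guide goes back to the west ledge with crate K5.  [the west ledge: crate K2, crate K5, crate M1, crate R2, crate R3 | the east ledge: crate R6]
3. Guide goes to the east ledge with crate K5 and crate R2.  [the west ledge: crate K2, crate M1, crate R3 | the east ledge: crate K5, crate R2, crate R6]
4. Guide goes back to the west ledge with crate R6.  [the west ledge: crate K2, crate M1, crate R3, crate R6 | the east ledge: crate K5, crate R2]
5. Guide goes to the east ledge with crate R3 and crate R6.  [the west ledge: crate K2, crate M1 | the east ledge: crate K5, crate R2, crate R3, crate R6]
6. Guide goes back to the west ledge with crate R6.  [the west ledge: crate K2, crate M1, crate R6 | the east ledge: crate K5, crate R2, crate R3]
7. Guide goes to the east ledge with crate K2 and crate R6.  [the west ledge: crate M1 | the east ledge: crate K2, crate K5, crate R2, crate R3, crate R6]
8. Guide goes back to the west ledge with crate R6.  [the west ledge: crate M1, crate R6 | the east ledge: crate K2, crate K5, crate R2, crate R3]
9. Guide goes to the east ledge with crate M1 and crate R6.  [the west ledge: — | the east ledge: crate K2, crate K5, crate M1, crate R2, crate R3, crate R6]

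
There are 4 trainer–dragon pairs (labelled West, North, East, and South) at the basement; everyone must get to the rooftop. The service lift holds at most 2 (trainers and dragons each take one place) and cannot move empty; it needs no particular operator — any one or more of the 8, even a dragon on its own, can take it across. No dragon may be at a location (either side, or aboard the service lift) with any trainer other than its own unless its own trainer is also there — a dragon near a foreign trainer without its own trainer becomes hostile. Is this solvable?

Following every safe sequence of crossings from the start, the most of the 8 that can be at the rooftop as the service lift arrives there on crossings 1, 3, 5 is 2, 3, 4 respectively; the best ever achieved is 4 of 8.
From crossing 7 on, no configuration arises that was not already reachable earlier: only 44 distinct safe configurations (who is on which side, and where the service lift is) can ever be reached, none of them has everyone across, and every continuation just revisits them. So no valid plan exists.

No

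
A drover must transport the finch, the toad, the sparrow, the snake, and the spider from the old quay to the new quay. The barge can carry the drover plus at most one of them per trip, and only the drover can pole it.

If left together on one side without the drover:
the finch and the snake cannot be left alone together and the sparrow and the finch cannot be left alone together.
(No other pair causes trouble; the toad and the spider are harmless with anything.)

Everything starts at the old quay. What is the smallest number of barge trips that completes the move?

Counting alone: the drover can take at most 1 across per trip to the new quay, so moving all 5 needs at least 5 loaded trips out, with a return between consecutive ones — at least 9 crossings.
The safety rule pushes this higher. Following every safe sequence of crossings, the most of the 5 that can be at the new quay as the barge arrives there on crossing 9 is 4 — never all 5.
So no plan with fewer than 11 crossings exists, and this one achieves 11:
1. Drover goes to the new quay with the finch.
2. Drover goes back to the old quay alone.
3. Drover goes to the new quay with the toad.
4. Drover goes back to the old quay alone.
5. Drover goes to the new quay with the sparrow.
6. Drover goes back to the old quay with the finch.
7. Drover goes to the new quay with the snake.
8. Drover goes back to the old quay alone.
9. Drover goes to the new quay with the spider.
10. Drover goes back to the old quay alone.
11. Drover goes to the new quay with the finch.

11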